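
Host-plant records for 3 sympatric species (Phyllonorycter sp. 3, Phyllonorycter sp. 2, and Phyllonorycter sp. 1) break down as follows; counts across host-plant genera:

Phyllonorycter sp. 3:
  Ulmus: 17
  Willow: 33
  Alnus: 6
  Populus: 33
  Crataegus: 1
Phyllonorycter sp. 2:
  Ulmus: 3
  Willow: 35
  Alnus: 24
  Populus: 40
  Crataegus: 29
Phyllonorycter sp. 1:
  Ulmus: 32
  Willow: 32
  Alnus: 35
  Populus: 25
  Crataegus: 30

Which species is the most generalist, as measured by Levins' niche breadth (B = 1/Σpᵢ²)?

Proportions for Phyllonorycter sp. 3 (n=90): 17/90=0.1889, 33/90=0.3667, 6/90=0.0667, 33/90=0.3667, 1/90=0.0111
Proportions for Phyllonorycter sp. 2 (n=131): 3/131=0.0229, 35/131=0.2672, 24/131=0.1832, 40/131=0.3053, 29/131=0.2214
Proportions for Phyllonorycter sp. 1 (n=154): 32/154=0.2078, 32/154=0.2078, 35/154=0.2273, 25/154=0.1623, 30/154=0.1948
Σp_3ᵢ² = 0.1889² + 0.3667² + 0.0667² + 0.3667² + 0.0111² = 0.035683 + 0.134469 + 0.004449 + 0.134469 + 0.000123 = 0.309193
B_3 = 1 / 0.309193 = 3.2342
Σp_2ᵢ² = 0.0229² + 0.2672² + 0.1832² + 0.3053² + 0.2214² = 0.000524 + 0.071396 + 0.033562 + 0.093208 + 0.049018 = 0.247708
B_2 = 1 / 0.247708 = 4.0370
Σp_1ᵢ² = 0.2078² + 0.2078² + 0.2273² + 0.1623² + 0.1948² = 0.043181 + 0.043181 + 0.051665 + 0.026341 + 0.037947 = 0.202315
B_1 = 1 / 0.202315 = 4.9428
Highest B → broadest niche (most generalist): Phyllonorycter sp. 1 (B = 4.94).

Phyllonorycter sp. 1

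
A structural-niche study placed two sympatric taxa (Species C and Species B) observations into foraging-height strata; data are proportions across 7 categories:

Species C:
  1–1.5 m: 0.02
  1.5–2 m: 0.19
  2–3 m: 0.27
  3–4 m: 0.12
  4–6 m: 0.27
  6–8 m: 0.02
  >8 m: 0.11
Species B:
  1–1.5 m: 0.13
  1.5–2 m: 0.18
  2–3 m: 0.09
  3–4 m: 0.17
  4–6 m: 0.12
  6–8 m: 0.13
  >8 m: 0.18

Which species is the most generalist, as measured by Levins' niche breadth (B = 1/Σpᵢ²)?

Species B

Σp_Cᵢ² = 0.02² + 0.19² + 0.27² + 0.12² + 0.27² + 0.02² + 0.11² = 0.0004 + 0.0361 + 0.0729 + 0.0144 + 0.0729 + 0.0004 + 0.0121 = 0.2092
B_C = 1 / 0.2092 = 4.7801
Σp_Bᵢ² = 0.13² + 0.18² + 0.09² + 0.17² + 0.12² + 0.13² + 0.18² = 0.0169 + 0.0324 + 0.0081 + 0.0289 + 0.0144 + 0.0169 + 0.0324 = 0.1500
B_B = 1 / 0.1500 = 6.6667
Highest B → broadest niche (most generalist): Species B (B = 6.67).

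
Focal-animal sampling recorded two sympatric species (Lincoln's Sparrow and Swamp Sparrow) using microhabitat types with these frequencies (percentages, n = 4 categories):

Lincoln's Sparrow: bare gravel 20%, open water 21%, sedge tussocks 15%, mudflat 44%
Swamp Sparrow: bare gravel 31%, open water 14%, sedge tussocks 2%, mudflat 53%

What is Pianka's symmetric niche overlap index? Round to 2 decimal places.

Convert percentages to proportions (divide by 100).
Σ p₁ᵢp₂ᵢ = 0.0620 + 0.0294 + 0.0030 + 0.2332 = 0.3276
Σp_1ᵢ² = 0.20² + 0.21² + 0.15² + 0.44² = 0.0400 + 0.0441 + 0.0225 + 0.1936 = 0.3002
Σp_2ᵢ² = 0.31² + 0.14² + 0.02² + 0.53² = 0.0961 + 0.0196 + 0.0004 + 0.2809 = 0.3970
O = 0.3276 / √(0.3002 × 0.3970) = 0.3276 / 0.34522 = 0.9490

0.95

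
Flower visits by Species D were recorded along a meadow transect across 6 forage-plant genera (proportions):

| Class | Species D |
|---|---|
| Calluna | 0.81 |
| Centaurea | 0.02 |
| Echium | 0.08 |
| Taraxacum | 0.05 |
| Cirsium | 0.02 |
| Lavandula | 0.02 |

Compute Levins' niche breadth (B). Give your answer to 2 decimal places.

1.50

Σpᵢ² = 0.81² + 0.02² + 0.08² + 0.05² + 0.02² + 0.02² = 0.6561 + 0.0004 + 0.0064 + 0.0025 + 0.0004 + 0.0004 = 0.6662
B = 1 / 0.6662 = 1.5011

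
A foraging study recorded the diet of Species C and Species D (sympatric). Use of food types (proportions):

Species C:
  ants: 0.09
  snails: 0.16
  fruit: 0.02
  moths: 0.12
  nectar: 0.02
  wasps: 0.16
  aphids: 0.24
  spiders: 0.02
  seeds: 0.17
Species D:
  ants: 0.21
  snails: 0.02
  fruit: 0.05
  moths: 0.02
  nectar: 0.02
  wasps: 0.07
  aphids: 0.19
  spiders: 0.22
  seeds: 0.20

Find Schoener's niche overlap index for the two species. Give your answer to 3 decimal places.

0.620

Σ|p₁ᵢ − p₂ᵢ| = 0.12 + 0.14 + 0.03 + 0.10 + 0.00 + 0.09 + 0.05 + 0.20 + 0.03 = 0.76
D = 1 − ½ × 0.76 = 1 − 0.380 = 0.62000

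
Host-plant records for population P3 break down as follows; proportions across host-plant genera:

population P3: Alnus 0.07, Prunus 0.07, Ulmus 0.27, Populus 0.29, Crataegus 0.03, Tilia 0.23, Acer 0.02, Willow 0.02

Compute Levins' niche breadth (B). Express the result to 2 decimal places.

4.52

Σpᵢ² = 0.07² + 0.07² + 0.27² + 0.29² + 0.03² + 0.23² + 0.02² + 0.02² = 0.0049 + 0.0049 + 0.0729 + 0.0841 + 0.0009 + 0.0529 + 0.0004 + 0.0004 = 0.2214
B = 1 / 0.2214 = 4.5167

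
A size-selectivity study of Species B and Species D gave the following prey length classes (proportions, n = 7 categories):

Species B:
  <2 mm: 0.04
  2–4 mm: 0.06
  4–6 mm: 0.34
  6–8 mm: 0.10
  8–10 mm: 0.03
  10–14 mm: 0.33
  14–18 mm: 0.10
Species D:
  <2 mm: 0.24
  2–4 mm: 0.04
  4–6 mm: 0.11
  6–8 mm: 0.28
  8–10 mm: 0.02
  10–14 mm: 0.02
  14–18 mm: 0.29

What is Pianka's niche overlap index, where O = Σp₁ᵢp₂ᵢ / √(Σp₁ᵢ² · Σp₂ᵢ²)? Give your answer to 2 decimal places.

0.47

Σ p₁ᵢp₂ᵢ = 0.0096 + 0.0024 + 0.0374 + 0.0280 + 0.0006 + 0.0066 + 0.0290 = 0.1136
Σp_1ᵢ² = 0.04² + 0.06² + 0.34² + 0.10² + 0.03² + 0.33² + 0.10² = 0.0016 + 0.0036 + 0.1156 + 0.0100 + 0.0009 + 0.1089 + 0.0100 = 0.2506
Σp_2ᵢ² = 0.24² + 0.04² + 0.11² + 0.28² + 0.02² + 0.02² + 0.29² = 0.0576 + 0.0016 + 0.0121 + 0.0784 + 0.0004 + 0.0004 + 0.0841 = 0.2346
O = 0.1136 / √(0.2506 × 0.2346) = 0.1136 / 0.24247 = 0.4685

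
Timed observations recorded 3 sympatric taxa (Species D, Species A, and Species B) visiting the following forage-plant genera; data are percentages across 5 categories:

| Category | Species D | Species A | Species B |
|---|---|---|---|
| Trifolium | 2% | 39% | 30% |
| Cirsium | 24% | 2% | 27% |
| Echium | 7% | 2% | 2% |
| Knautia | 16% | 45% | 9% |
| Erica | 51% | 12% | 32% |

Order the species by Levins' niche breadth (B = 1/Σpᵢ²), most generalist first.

Species B > Species D > Species A

Convert percentages to proportions (divide by 100).
Σp_Dᵢ² = 0.02² + 0.24² + 0.07² + 0.16² + 0.51² = 0.0004 + 0.0576 + 0.0049 + 0.0256 + 0.2601 = 0.3486
B_D = 1 / 0.3486 = 2.8686
Σp_Aᵢ² = 0.39² + 0.02² + 0.02² + 0.45² + 0.12² = 0.1521 + 0.0004 + 0.0004 + 0.2025 + 0.0144 = 0.3698
B_A = 1 / 0.3698 = 2.7042
Σp_Bᵢ² = 0.30² + 0.27² + 0.02² + 0.09² + 0.32² = 0.0900 + 0.0729 + 0.0004 + 0.0081 + 0.1024 = 0.2738
B_B = 1 / 0.2738 = 3.6523
Ranking by B (broadest → narrowest): Species B (3.65) > Species D (2.87) > Species A (2.70)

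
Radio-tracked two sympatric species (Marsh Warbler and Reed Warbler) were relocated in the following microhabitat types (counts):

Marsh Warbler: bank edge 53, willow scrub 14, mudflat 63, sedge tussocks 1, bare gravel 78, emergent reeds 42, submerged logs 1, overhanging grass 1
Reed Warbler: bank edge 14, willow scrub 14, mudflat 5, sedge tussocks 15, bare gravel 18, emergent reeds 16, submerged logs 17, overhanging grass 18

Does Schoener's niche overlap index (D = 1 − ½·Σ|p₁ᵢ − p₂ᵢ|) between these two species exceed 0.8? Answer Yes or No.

No

Proportions for Marsh Warbler (n=253): 53/253=0.2095, 14/253=0.0553, 63/253=0.2490, 1/253=0.0040, 78/253=0.3083, 42/253=0.1660, 1/253=0.0040, 1/253=0.0040
Proportions for Reed Warbler (n=117): 14/117=0.1197, 14/117=0.1197, 5/117=0.0427, 15/117=0.1282, 18/117=0.1538, 16/117=0.1368, 17/117=0.1453, 18/117=0.1538
Σ|p₁ᵢ − p₂ᵢ| = 0.0898 + 0.0644 + 0.2063 + 0.1242 + 0.1545 + 0.0292 + 0.1413 + 0.1498 = 0.9595
D = 1 − ½ × 0.9595 = 1 − 0.47975 = 0.52025
D = 0.52025 < 0.8 → No.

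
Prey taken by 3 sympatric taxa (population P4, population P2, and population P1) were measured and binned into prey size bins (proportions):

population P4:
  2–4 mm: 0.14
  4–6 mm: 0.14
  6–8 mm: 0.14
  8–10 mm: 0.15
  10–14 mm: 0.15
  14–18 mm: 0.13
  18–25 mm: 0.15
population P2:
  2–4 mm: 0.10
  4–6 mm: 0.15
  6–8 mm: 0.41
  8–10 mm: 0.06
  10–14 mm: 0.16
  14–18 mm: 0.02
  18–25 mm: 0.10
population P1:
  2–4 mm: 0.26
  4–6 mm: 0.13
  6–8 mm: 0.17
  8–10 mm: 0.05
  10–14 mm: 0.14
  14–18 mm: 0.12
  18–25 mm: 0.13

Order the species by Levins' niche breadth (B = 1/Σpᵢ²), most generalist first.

Σp_P4ᵢ² = 0.14² + 0.14² + 0.14² + 0.15² + 0.15² + 0.13² + 0.15² = 0.0196 + 0.0196 + 0.0196 + 0.0225 + 0.0225 + 0.0169 + 0.0225 = 0.1432
B_P4 = 1 / 0.1432 = 6.9832
Σp_P2ᵢ² = 0.10² + 0.15² + 0.41² + 0.06² + 0.16² + 0.02² + 0.10² = 0.0100 + 0.0225 + 0.1681 + 0.0036 + 0.0256 + 0.0004 + 0.0100 = 0.2402
B_P2 = 1 / 0.2402 = 4.1632
Σp_P1ᵢ² = 0.26² + 0.13² + 0.17² + 0.05² + 0.14² + 0.12² + 0.13² = 0.0676 + 0.0169 + 0.0289 + 0.0025 + 0.0196 + 0.0144 + 0.0169 = 0.1668
B_P1 = 1 / 0.1668 = 5.9952
Ranking by B (broadest → narrowest): population P4 (6.98) > population P1 (6.00) > population P2 (4.16)

population P4 > population P1 > population P2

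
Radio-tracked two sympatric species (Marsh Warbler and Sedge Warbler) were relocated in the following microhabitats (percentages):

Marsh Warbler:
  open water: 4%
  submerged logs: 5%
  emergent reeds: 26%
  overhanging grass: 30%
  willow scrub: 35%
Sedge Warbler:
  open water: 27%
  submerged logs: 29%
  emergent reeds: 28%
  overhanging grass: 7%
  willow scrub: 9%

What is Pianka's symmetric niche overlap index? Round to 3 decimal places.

0.567

Convert percentages to proportions (divide by 100).
Σ p₁ᵢp₂ᵢ = 0.0108 + 0.0145 + 0.0728 + 0.0210 + 0.0315 = 0.1506
Σp_1ᵢ² = 0.04² + 0.05² + 0.26² + 0.30² + 0.35² = 0.0016 + 0.0025 + 0.0676 + 0.0900 + 0.1225 = 0.2842
Σp_2ᵢ² = 0.27² + 0.29² + 0.28² + 0.07² + 0.09² = 0.0729 + 0.0841 + 0.0784 + 0.0049 + 0.0081 = 0.2484
O = 0.1506 / √(0.2842 × 0.2484) = 0.1506 / 0.265698 = 0.56681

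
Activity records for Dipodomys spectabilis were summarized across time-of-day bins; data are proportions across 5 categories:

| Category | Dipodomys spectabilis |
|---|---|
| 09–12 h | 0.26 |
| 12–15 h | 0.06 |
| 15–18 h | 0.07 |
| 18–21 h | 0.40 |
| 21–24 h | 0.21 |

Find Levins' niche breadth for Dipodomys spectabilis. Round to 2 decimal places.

Σpᵢ² = 0.26² + 0.06² + 0.07² + 0.40² + 0.21² = 0.0676 + 0.0036 + 0.0049 + 0.1600 + 0.0441 = 0.2802
B = 1 / 0.2802 = 3.5689

3.57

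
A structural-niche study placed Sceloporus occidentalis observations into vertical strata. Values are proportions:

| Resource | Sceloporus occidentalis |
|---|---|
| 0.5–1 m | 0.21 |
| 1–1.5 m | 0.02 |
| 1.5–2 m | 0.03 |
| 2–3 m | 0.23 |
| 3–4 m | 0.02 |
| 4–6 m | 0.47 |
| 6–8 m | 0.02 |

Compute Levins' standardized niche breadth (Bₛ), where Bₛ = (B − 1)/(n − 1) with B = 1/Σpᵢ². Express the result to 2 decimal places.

0.35

Σpᵢ² = 0.21² + 0.02² + 0.03² + 0.23² + 0.02² + 0.47² + 0.02² = 0.0441 + 0.0004 + 0.0009 + 0.0529 + 0.0004 + 0.2209 + 0.0004 = 0.3200
B = 1 / 0.3200 = 3.1250
Bₛ = (B − 1)/(n − 1) = (3.1250 − 1)/(7 − 1) = 2.1250/6 = 0.3542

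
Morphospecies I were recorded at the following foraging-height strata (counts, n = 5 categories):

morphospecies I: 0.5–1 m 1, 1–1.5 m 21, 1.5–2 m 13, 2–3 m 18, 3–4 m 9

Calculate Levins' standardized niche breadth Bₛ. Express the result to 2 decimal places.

Proportions for morphospecies I (n=62): 1/62=0.0161, 21/62=0.3387, 13/62=0.2097, 18/62=0.2903, 9/62=0.1452
Σpᵢ² = 0.0161² + 0.3387² + 0.2097² + 0.2903² + 0.1452² = 0.000259 + 0.114718 + 0.043974 + 0.084274 + 0.021083 = 0.264308
B = 1 / 0.264308 = 3.7835
Bₛ = (B − 1)/(n − 1) = (3.7835 − 1)/(5 − 1) = 2.7835/4 = 0.6959

0.70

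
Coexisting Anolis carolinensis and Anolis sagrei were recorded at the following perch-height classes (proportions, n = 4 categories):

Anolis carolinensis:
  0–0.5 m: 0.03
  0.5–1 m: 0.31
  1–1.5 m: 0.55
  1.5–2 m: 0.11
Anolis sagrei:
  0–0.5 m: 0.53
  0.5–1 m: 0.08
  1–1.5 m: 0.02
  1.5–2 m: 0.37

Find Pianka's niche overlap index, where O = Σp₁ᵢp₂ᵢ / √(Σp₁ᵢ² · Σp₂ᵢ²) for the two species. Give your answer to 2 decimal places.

0.22

Σ p₁ᵢp₂ᵢ = 0.0159 + 0.0248 + 0.0110 + 0.0407 = 0.0924
Σp_1ᵢ² = 0.03² + 0.31² + 0.55² + 0.11² = 0.0009 + 0.0961 + 0.3025 + 0.0121 = 0.4116
Σp_2ᵢ² = 0.53² + 0.08² + 0.02² + 0.37² = 0.2809 + 0.0064 + 0.0004 + 0.1369 = 0.4246
O = 0.0924 / √(0.4116 × 0.4246) = 0.0924 / 0.41805 = 0.2210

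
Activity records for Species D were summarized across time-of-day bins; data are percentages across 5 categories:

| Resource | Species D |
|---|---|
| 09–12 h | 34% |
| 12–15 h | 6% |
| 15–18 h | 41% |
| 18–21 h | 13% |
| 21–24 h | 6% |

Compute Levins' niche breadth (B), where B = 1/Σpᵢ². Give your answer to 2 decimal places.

Convert percentages to proportions (divide by 100).
Σpᵢ² = 0.34² + 0.06² + 0.41² + 0.13² + 0.06² = 0.1156 + 0.0036 + 0.1681 + 0.0169 + 0.0036 = 0.3078
B = 1 / 0.3078 = 3.2489

3.25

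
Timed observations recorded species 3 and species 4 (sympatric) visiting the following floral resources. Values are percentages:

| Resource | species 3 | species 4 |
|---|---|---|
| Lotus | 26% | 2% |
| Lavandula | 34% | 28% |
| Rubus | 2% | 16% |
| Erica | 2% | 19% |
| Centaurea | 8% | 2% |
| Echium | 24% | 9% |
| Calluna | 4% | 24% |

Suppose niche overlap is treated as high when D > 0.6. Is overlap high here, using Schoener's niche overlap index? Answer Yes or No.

No

Convert percentages to proportions (divide by 100).
Σ|p₁ᵢ − p₂ᵢ| = 0.24 + 0.06 + 0.14 + 0.17 + 0.06 + 0.15 + 0.20 = 1.02
D = 1 − ½ × 1.02 = 1 − 0.510 = 0.4900
D = 0.4900 < 0.6 → No.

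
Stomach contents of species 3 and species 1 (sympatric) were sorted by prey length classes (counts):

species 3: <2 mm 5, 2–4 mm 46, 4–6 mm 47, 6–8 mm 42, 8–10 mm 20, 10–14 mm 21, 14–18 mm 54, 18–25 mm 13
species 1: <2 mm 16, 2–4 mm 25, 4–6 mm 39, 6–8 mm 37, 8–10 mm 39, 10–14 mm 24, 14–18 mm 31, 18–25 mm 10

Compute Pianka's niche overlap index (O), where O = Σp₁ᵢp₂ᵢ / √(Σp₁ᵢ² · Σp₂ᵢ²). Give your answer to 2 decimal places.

Proportions for species 3 (n=248): 5/248=0.0202, 46/248=0.1855, 47/248=0.1895, 42/248=0.1694, 20/248=0.0806, 21/248=0.0847, 54/248=0.2177, 13/248=0.0524
Proportions for species 1 (n=221): 16/221=0.0724, 25/221=0.1131, 39/221=0.1765, 37/221=0.1674, 39/221=0.1765, 24/221=0.1086, 31/221=0.1403, 10/221=0.0452
Σ p₁ᵢp₂ᵢ = 0.001462 + 0.020980 + 0.033447 + 0.028358 + 0.014226 + 0.009198 + 0.030543 + 0.002368 = 0.140582
Σp_1ᵢ² = 0.0202² + 0.1855² + 0.1895² + 0.1694² + 0.0806² + 0.0847² + 0.2177² + 0.0524² = 0.000408 + 0.034410 + 0.035910 + 0.028696 + 0.006496 + 0.007174 + 0.047393 + 0.002746 = 0.163233
Σp_2ᵢ² = 0.0724² + 0.1131² + 0.1765² + 0.1674² + 0.1765² + 0.1086² + 0.1403² + 0.0452² = 0.005242 + 0.012792 + 0.031152 + 0.028023 + 0.031152 + 0.011794 + 0.019684 + 0.002043 = 0.141882
O = 0.140582 / √(0.163233 × 0.141882) = 0.140582 / 0.1521835 = 0.9238

0.92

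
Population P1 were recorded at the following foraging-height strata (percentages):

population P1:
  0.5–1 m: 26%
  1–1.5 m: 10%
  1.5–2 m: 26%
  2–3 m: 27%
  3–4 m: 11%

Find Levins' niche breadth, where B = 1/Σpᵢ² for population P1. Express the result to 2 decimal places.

4.34

Convert percentages to proportions (divide by 100).
Σpᵢ² = 0.26² + 0.10² + 0.26² + 0.27² + 0.11² = 0.0676 + 0.0100 + 0.0676 + 0.0729 + 0.0121 = 0.2302
B = 1 / 0.2302 = 4.3440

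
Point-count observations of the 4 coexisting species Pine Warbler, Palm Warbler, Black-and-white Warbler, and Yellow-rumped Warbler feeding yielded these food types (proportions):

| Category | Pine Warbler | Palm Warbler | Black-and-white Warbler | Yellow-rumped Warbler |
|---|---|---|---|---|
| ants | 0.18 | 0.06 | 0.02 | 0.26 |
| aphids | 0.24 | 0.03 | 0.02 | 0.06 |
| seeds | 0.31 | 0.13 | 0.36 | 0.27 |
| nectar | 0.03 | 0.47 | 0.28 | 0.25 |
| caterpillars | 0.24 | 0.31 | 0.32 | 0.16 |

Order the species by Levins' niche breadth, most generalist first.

Yellow-rumped Warbler > Pine Warbler > Black-and-white Warbler > Palm Warbler

Σp_Pineᵢ² = 0.18² + 0.24² + 0.31² + 0.03² + 0.24² = 0.0324 + 0.0576 + 0.0961 + 0.0009 + 0.0576 = 0.2446
B_Pine = 1 / 0.2446 = 4.0883
Σp_Palmᵢ² = 0.06² + 0.03² + 0.13² + 0.47² + 0.31² = 0.0036 + 0.0009 + 0.0169 + 0.2209 + 0.0961 = 0.3384
B_Palm = 1 / 0.3384 = 2.9551
Σp_Blacᵢ² = 0.02² + 0.02² + 0.36² + 0.28² + 0.32² = 0.0004 + 0.0004 + 0.1296 + 0.0784 + 0.1024 = 0.3112
B_Blac = 1 / 0.3112 = 3.2134
Σp_Yellᵢ² = 0.26² + 0.06² + 0.27² + 0.25² + 0.16² = 0.0676 + 0.0036 + 0.0729 + 0.0625 + 0.0256 = 0.2322
B_Yell = 1 / 0.2322 = 4.3066
Ranking by B (broadest → narrowest): Yellow-rumped Warbler (4.31) > Pine Warbler (4.09) > Black-and-white Warbler (3.21) > Palm Warbler (2.96)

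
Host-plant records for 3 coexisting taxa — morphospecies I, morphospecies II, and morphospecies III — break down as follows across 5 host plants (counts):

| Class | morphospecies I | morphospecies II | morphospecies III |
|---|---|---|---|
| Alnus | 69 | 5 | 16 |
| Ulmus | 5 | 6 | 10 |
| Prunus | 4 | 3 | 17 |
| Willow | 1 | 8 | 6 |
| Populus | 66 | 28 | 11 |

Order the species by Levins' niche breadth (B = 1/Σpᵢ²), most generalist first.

morphospecies III > morphospecies II > morphospecies I

Proportions for morphospecies I (n=145): 69/145=0.4759, 5/145=0.0345, 4/145=0.0276, 1/145=0.0069, 66/145=0.4552
Proportions for morphospecies II (n=50): 5/50=0.1000, 6/50=0.1200, 3/50=0.0600, 8/50=0.1600, 28/50=0.5600
Proportions for morphospecies III (n=60): 16/60=0.2667, 10/60=0.1667, 17/60=0.2833, 6/60=0.1000, 11/60=0.1833
Σp_Iᵢ² = 0.4759² + 0.0345² + 0.0276² + 0.0069² + 0.4552² = 0.226481 + 0.001190 + 0.000762 + 0.000048 + 0.207207 = 0.435688
B_I = 1 / 0.435688 = 2.2952
Σp_IIᵢ² = 0.1000² + 0.1200² + 0.0600² + 0.1600² + 0.5600² = 0.010000 + 0.014400 + 0.003600 + 0.025600 + 0.313600 = 0.367200
B_II = 1 / 0.367200 = 2.7233
Σp_IIIᵢ² = 0.2667² + 0.1667² + 0.2833² + 0.1000² + 0.1833² = 0.071129 + 0.027789 + 0.080259 + 0.010000 + 0.033599 = 0.222776
B_III = 1 / 0.222776 = 4.4888
Ranking by B (broadest → narrowest): morphospecies III (4.49) > morphospecies II (2.72) > morphospecies I (2.30)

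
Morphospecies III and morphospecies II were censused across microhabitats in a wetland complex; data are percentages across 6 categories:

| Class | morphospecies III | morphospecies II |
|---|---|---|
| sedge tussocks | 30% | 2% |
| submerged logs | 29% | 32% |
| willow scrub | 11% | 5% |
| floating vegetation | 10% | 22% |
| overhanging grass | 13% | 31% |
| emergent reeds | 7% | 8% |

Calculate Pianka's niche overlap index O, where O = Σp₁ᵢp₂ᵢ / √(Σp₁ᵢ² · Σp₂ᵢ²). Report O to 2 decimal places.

0.73

Convert percentages to proportions (divide by 100).
Σ p₁ᵢp₂ᵢ = 0.0060 + 0.0928 + 0.0055 + 0.0220 + 0.0403 + 0.0056 = 0.1722
Σp_1ᵢ² = 0.30² + 0.29² + 0.11² + 0.10² + 0.13² + 0.07² = 0.0900 + 0.0841 + 0.0121 + 0.0100 + 0.0169 + 0.0049 = 0.2180
Σp_2ᵢ² = 0.02² + 0.32² + 0.05² + 0.22² + 0.31² + 0.08² = 0.0004 + 0.1024 + 0.0025 + 0.0484 + 0.0961 + 0.0064 = 0.2562
O = 0.1722 / √(0.2180 × 0.2562) = 0.1722 / 0.23633 = 0.7286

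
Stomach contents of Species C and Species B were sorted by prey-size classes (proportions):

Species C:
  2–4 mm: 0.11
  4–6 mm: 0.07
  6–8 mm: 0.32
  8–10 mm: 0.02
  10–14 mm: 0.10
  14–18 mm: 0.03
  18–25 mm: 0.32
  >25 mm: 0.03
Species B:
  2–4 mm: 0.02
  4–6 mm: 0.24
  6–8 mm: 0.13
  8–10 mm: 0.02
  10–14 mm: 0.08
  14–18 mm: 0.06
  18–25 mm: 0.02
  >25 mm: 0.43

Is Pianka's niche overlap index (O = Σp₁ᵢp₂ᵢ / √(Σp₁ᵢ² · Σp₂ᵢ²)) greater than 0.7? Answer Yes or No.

No

Σ p₁ᵢp₂ᵢ = 0.0022 + 0.0168 + 0.0416 + 0.0004 + 0.0080 + 0.0018 + 0.0064 + 0.0129 = 0.0901
Σp_1ᵢ² = 0.11² + 0.07² + 0.32² + 0.02² + 0.10² + 0.03² + 0.32² + 0.03² = 0.0121 + 0.0049 + 0.1024 + 0.0004 + 0.0100 + 0.0009 + 0.1024 + 0.0009 = 0.2340
Σp_2ᵢ² = 0.02² + 0.24² + 0.13² + 0.02² + 0.08² + 0.06² + 0.02² + 0.43² = 0.0004 + 0.0576 + 0.0169 + 0.0004 + 0.0064 + 0.0036 + 0.0004 + 0.1849 = 0.2706
O = 0.0901 / √(0.2340 × 0.2706) = 0.0901 / 0.25164 = 0.3581
O = 0.3581 < 0.7 → No.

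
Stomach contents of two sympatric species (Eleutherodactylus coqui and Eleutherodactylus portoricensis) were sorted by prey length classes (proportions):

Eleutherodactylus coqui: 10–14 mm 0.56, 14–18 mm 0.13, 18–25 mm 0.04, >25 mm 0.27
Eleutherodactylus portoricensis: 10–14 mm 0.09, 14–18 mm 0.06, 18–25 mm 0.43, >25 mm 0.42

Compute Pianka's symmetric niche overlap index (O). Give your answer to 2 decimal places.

0.49

Σ p₁ᵢp₂ᵢ = 0.0504 + 0.0078 + 0.0172 + 0.1134 = 0.1888
Σp_1ᵢ² = 0.56² + 0.13² + 0.04² + 0.27² = 0.3136 + 0.0169 + 0.0016 + 0.0729 = 0.4050
Σp_2ᵢ² = 0.09² + 0.06² + 0.43² + 0.42² = 0.0081 + 0.0036 + 0.1849 + 0.1764 = 0.3730
O = 0.1888 / √(0.4050 × 0.3730) = 0.1888 / 0.38867 = 0.4858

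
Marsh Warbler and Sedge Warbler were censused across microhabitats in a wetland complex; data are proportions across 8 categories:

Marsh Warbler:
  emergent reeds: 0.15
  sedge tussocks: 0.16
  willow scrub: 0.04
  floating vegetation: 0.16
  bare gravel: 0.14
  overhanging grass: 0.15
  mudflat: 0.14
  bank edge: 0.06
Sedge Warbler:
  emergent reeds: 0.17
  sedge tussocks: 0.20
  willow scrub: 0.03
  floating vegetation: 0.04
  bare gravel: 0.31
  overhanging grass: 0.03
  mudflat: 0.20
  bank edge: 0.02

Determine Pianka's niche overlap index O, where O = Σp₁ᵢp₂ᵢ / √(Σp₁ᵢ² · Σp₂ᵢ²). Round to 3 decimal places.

0.830

Σ p₁ᵢp₂ᵢ = 0.0255 + 0.0320 + 0.0012 + 0.0064 + 0.0434 + 0.0045 + 0.0280 + 0.0012 = 0.1422
Σp_1ᵢ² = 0.15² + 0.16² + 0.04² + 0.16² + 0.14² + 0.15² + 0.14² + 0.06² = 0.0225 + 0.0256 + 0.0016 + 0.0256 + 0.0196 + 0.0225 + 0.0196 + 0.0036 = 0.1406
Σp_2ᵢ² = 0.17² + 0.20² + 0.03² + 0.04² + 0.31² + 0.03² + 0.20² + 0.02² = 0.0289 + 0.0400 + 0.0009 + 0.0016 + 0.0961 + 0.0009 + 0.0400 + 0.0004 = 0.2088
O = 0.1422 / √(0.1406 × 0.2088) = 0.1422 / 0.171340 = 0.82993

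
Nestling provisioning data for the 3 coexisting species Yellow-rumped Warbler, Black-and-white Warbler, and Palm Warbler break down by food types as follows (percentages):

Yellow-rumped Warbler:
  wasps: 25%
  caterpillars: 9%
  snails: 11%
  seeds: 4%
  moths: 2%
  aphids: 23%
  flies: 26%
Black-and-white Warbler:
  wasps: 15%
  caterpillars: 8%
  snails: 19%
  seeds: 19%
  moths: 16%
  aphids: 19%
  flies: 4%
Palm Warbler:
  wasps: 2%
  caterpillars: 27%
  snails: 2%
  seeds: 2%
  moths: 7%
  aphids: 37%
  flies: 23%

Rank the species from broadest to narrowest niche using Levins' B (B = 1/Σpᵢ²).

Black-and-white Warbler > Yellow-rumped Warbler > Palm Warbler

Convert percentages to proportions (divide by 100).
Σp_Yellᵢ² = 0.25² + 0.09² + 0.11² + 0.04² + 0.02² + 0.23² + 0.26² = 0.0625 + 0.0081 + 0.0121 + 0.0016 + 0.0004 + 0.0529 + 0.0676 = 0.2052
B_Yell = 1 / 0.2052 = 4.8733
Σp_Blacᵢ² = 0.15² + 0.08² + 0.19² + 0.19² + 0.16² + 0.19² + 0.04² = 0.0225 + 0.0064 + 0.0361 + 0.0361 + 0.0256 + 0.0361 + 0.0016 = 0.1644
B_Blac = 1 / 0.1644 = 6.0827
Σp_Palmᵢ² = 0.02² + 0.27² + 0.02² + 0.02² + 0.07² + 0.37² + 0.23² = 0.0004 + 0.0729 + 0.0004 + 0.0004 + 0.0049 + 0.1369 + 0.0529 = 0.2688
B_Palm = 1 / 0.2688 = 3.7202
Ranking by B (broadest → narrowest): Black-and-white Warbler (6.08) > Yellow-rumped Warbler (4.87) > Palm Warbler (3.72)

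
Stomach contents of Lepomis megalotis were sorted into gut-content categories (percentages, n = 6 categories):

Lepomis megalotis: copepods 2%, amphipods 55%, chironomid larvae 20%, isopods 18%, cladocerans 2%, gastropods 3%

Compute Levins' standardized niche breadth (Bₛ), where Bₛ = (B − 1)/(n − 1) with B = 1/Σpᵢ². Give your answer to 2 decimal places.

0.33

Convert percentages to proportions (divide by 100).
Σpᵢ² = 0.02² + 0.55² + 0.20² + 0.18² + 0.02² + 0.03² = 0.0004 + 0.3025 + 0.0400 + 0.0324 + 0.0004 + 0.0009 = 0.3766
B = 1 / 0.3766 = 2.6553
Bₛ = (B − 1)/(n − 1) = (2.6553 − 1)/(6 − 1) = 1.6553/5 = 0.3311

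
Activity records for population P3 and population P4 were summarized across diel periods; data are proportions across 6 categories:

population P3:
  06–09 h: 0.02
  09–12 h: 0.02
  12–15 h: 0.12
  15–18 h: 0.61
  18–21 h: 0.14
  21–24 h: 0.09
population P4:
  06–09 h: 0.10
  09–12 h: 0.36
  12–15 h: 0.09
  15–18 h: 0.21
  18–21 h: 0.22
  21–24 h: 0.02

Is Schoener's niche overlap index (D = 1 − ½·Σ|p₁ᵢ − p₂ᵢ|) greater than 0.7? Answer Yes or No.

No

Σ|p₁ᵢ − p₂ᵢ| = 0.08 + 0.34 + 0.03 + 0.40 + 0.08 + 0.07 = 1.00
D = 1 − ½ × 1.00 = 1 − 0.500 = 0.5000
D = 0.5000 < 0.7 → No.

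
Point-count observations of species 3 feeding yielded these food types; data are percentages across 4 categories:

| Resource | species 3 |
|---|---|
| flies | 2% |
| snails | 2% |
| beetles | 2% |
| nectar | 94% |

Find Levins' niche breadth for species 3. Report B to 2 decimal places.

1.13

Convert percentages to proportions (divide by 100).
Σpᵢ² = 0.02² + 0.02² + 0.02² + 0.94² = 0.0004 + 0.0004 + 0.0004 + 0.8836 = 0.8848
B = 1 / 0.8848 = 1.1302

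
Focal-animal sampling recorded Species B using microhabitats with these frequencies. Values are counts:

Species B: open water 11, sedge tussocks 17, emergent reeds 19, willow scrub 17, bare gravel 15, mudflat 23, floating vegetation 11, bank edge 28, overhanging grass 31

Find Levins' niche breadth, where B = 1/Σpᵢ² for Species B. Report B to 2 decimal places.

8.04

Proportions for Species B (n=172): 11/172=0.0640, 17/172=0.0988, 19/172=0.1105, 17/172=0.0988, 15/172=0.0872, 23/172=0.1337, 11/172=0.0640, 28/172=0.1628, 31/172=0.1802
Σpᵢ² = 0.0640² + 0.0988² + 0.1105² + 0.0988² + 0.0872² + 0.1337² + 0.0640² + 0.1628² + 0.1802² = 0.004096 + 0.009761 + 0.012210 + 0.009761 + 0.007604 + 0.017876 + 0.004096 + 0.026504 + 0.032472 = 0.124380
B = 1 / 0.124380 = 8.0399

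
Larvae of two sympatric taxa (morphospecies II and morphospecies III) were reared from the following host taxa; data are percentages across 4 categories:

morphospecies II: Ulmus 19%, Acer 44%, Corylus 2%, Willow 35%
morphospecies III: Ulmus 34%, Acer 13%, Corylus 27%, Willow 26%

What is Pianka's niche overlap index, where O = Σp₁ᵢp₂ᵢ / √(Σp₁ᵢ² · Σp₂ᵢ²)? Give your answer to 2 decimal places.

Convert percentages to proportions (divide by 100).
Σ p₁ᵢp₂ᵢ = 0.0646 + 0.0572 + 0.0054 + 0.0910 = 0.2182
Σp_1ᵢ² = 0.19² + 0.44² + 0.02² + 0.35² = 0.0361 + 0.1936 + 0.0004 + 0.1225 = 0.3526
Σp_2ᵢ² = 0.34² + 0.13² + 0.27² + 0.26² = 0.1156 + 0.0169 + 0.0729 + 0.0676 = 0.2730
O = 0.2182 / √(0.3526 × 0.2730) = 0.2182 / 0.31026 = 0.7033

0.70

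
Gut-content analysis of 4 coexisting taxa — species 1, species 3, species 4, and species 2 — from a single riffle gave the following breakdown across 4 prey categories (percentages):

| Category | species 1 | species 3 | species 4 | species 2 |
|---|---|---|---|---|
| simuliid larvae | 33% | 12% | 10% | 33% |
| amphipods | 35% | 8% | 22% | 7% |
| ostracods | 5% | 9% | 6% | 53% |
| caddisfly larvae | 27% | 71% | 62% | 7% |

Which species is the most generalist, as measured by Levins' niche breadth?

species 1

Convert percentages to proportions (divide by 100).
Σp_1ᵢ² = 0.33² + 0.35² + 0.05² + 0.27² = 0.1089 + 0.1225 + 0.0025 + 0.0729 = 0.3068
B_1 = 1 / 0.3068 = 3.2595
Σp_3ᵢ² = 0.12² + 0.08² + 0.09² + 0.71² = 0.0144 + 0.0064 + 0.0081 + 0.5041 = 0.5330
B_3 = 1 / 0.5330 = 1.8762
Σp_4ᵢ² = 0.10² + 0.22² + 0.06² + 0.62² = 0.0100 + 0.0484 + 0.0036 + 0.3844 = 0.4464
B_4 = 1 / 0.4464 = 2.2401
Σp_2ᵢ² = 0.33² + 0.07² + 0.53² + 0.07² = 0.1089 + 0.0049 + 0.2809 + 0.0049 = 0.3996
B_2 = 1 / 0.3996 = 2.5025
Highest B → broadest niche (most generalist): species 1 (B = 3.26).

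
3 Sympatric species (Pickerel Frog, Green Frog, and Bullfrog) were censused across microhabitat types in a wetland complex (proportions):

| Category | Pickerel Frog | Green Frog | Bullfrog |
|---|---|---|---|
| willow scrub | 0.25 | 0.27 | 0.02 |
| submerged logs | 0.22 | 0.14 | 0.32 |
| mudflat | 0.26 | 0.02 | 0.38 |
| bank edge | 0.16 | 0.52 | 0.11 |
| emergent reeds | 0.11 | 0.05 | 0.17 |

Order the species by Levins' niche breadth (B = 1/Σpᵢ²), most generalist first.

Pickerel Frog > Bullfrog > Green Frog

Σp_Pickᵢ² = 0.25² + 0.22² + 0.26² + 0.16² + 0.11² = 0.0625 + 0.0484 + 0.0676 + 0.0256 + 0.0121 = 0.2162
B_Pick = 1 / 0.2162 = 4.6253
Σp_Greeᵢ² = 0.27² + 0.14² + 0.02² + 0.52² + 0.05² = 0.0729 + 0.0196 + 0.0004 + 0.2704 + 0.0025 = 0.3658
B_Gree = 1 / 0.3658 = 2.7337
Σp_Bullᵢ² = 0.02² + 0.32² + 0.38² + 0.11² + 0.17² = 0.0004 + 0.1024 + 0.1444 + 0.0121 + 0.0289 = 0.2882
B_Bull = 1 / 0.2882 = 3.4698
Ranking by B (broadest → narrowest): Pickerel Frog (4.63) > Bullfrog (3.47) > Green Frog (2.73)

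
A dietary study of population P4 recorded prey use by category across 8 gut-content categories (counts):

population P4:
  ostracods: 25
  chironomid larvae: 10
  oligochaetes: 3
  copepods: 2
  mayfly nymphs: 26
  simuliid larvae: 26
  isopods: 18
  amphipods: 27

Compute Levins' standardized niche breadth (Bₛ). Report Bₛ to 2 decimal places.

0.71

Proportions for population P4 (n=137): 25/137=0.1825, 10/137=0.0730, 3/137=0.0219, 2/137=0.0146, 26/137=0.1898, 26/137=0.1898, 18/137=0.1314, 27/137=0.1971
Σpᵢ² = 0.1825² + 0.0730² + 0.0219² + 0.0146² + 0.1898² + 0.1898² + 0.1314² + 0.1971² = 0.033306 + 0.005329 + 0.000480 + 0.000213 + 0.036024 + 0.036024 + 0.017266 + 0.038848 = 0.167490
B = 1 / 0.167490 = 5.9705
Bₛ = (B − 1)/(n − 1) = (5.9705 − 1)/(8 − 1) = 4.9705/7 = 0.7101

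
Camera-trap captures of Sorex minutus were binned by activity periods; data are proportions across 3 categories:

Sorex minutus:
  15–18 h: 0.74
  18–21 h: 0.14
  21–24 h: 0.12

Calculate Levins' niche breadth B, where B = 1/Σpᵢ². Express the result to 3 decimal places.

Σpᵢ² = 0.74² + 0.14² + 0.12² = 0.5476 + 0.0196 + 0.0144 = 0.5816
B = 1 / 0.5816 = 1.71939

1.719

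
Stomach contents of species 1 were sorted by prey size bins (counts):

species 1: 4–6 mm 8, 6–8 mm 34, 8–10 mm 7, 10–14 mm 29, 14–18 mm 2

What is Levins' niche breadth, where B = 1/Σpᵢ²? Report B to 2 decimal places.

Proportions for species 1 (n=80): 8/80=0.1000, 34/80=0.4250, 7/80=0.0875, 29/80=0.3625, 2/80=0.0250
Σpᵢ² = 0.1000² + 0.4250² + 0.0875² + 0.3625² + 0.0250² = 0.010000 + 0.180625 + 0.007656 + 0.131406 + 0.000625 = 0.330312
B = 1 / 0.330312 = 3.0274

3.03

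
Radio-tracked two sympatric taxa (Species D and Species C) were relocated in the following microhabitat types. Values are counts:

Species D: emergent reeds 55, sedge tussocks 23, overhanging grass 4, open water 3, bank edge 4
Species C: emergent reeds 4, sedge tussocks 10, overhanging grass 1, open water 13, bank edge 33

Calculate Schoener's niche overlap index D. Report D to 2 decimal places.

0.32

Proportions for Species D (n=89): 55/89=0.6180, 23/89=0.2584, 4/89=0.0449, 3/89=0.0337, 4/89=0.0449
Proportions for Species C (n=61): 4/61=0.0656, 10/61=0.1639, 1/61=0.0164, 13/61=0.2131, 33/61=0.5410
Σ|p₁ᵢ − p₂ᵢ| = 0.5524 + 0.0945 + 0.0285 + 0.1794 + 0.4961 = 1.3509
D = 1 − ½ × 1.3509 = 1 − 0.67545 = 0.32455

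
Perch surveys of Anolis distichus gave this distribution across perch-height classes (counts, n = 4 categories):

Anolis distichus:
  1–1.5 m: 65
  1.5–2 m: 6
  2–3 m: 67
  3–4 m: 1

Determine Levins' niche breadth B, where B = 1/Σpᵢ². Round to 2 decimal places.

2.21

Proportions for Anolis distichus (n=139): 65/139=0.4676, 6/139=0.0432, 67/139=0.4820, 1/139=0.0072
Σpᵢ² = 0.4676² + 0.0432² + 0.4820² + 0.0072² = 0.218650 + 0.001866 + 0.232324 + 0.000052 = 0.452892
B = 1 / 0.452892 = 2.2080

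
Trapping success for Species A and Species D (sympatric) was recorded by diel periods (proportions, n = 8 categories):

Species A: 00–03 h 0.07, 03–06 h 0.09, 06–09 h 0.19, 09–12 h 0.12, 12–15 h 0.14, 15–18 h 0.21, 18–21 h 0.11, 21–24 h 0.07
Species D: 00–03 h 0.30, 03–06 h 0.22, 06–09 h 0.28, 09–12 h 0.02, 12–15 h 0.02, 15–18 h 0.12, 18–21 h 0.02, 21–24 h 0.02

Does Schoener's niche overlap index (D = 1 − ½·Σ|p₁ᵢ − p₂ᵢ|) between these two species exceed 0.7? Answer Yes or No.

Σ|p₁ᵢ − p₂ᵢ| = 0.23 + 0.13 + 0.09 + 0.10 + 0.12 + 0.09 + 0.09 + 0.05 = 0.90
D = 1 − ½ × 0.90 = 1 − 0.450 = 0.5500
D = 0.5500 < 0.7 → No.

No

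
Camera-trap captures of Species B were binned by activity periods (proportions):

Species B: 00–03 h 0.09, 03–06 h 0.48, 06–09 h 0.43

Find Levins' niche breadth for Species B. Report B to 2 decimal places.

Σpᵢ² = 0.09² + 0.48² + 0.43² = 0.0081 + 0.2304 + 0.1849 = 0.4234
B = 1 / 0.4234 = 2.3618

2.36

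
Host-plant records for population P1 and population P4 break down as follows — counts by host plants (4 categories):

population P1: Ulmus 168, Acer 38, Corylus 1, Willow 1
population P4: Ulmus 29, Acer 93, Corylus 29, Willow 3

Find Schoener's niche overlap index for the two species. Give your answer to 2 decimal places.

Proportions for population P1 (n=208): 168/208=0.8077, 38/208=0.1827, 1/208=0.0048, 1/208=0.0048
Proportions for population P4 (n=154): 29/154=0.1883, 93/154=0.6039, 29/154=0.1883, 3/154=0.0195
Σ|p₁ᵢ − p₂ᵢ| = 0.6194 + 0.4212 + 0.1835 + 0.0147 = 1.2388
D = 1 − ½ × 1.2388 = 1 − 0.61940 = 0.38060

0.38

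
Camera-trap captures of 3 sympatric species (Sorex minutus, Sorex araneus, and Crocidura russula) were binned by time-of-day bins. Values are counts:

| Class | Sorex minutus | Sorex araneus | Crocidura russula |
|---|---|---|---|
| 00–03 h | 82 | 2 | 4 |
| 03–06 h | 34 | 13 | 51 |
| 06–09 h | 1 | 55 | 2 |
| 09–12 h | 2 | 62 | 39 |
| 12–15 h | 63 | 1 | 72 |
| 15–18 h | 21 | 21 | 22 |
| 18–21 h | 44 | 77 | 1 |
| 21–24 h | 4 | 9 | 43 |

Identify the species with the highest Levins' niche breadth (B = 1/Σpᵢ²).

Proportions for Sorex minutus (n=251): 82/251=0.3267, 34/251=0.1355, 1/251=0.0040, 2/251=0.0080, 63/251=0.2510, 21/251=0.0837, 44/251=0.1753, 4/251=0.0159
Proportions for Sorex araneus (n=240): 2/240=0.0083, 13/240=0.0542, 55/240=0.2292, 62/240=0.2583, 1/240=0.0042, 21/240=0.0875, 77/240=0.3208, 9/240=0.0375
Proportions for Crocidura russula (n=234): 4/234=0.0171, 51/234=0.2179, 2/234=0.0085, 39/234=0.1667, 72/234=0.3077, 22/234=0.0940, 1/234=0.0043, 43/234=0.1838
Σp_minuᵢ² = 0.3267² + 0.1355² + 0.0040² + 0.0080² + 0.2510² + 0.0837² + 0.1753² + 0.0159² = 0.106733 + 0.018360 + 0.000016 + 0.000064 + 0.063001 + 0.007006 + 0.030730 + 0.000253 = 0.226163
B_minu = 1 / 0.226163 = 4.4216
Σp_aranᵢ² = 0.0083² + 0.0542² + 0.2292² + 0.2583² + 0.0042² + 0.0875² + 0.3208² + 0.0375² = 0.000069 + 0.002938 + 0.052533 + 0.066719 + 0.000018 + 0.007656 + 0.102913 + 0.001406 = 0.234252
B_aran = 1 / 0.234252 = 4.2689
Σp_russᵢ² = 0.0171² + 0.2179² + 0.0085² + 0.1667² + 0.3077² + 0.0940² + 0.0043² + 0.1838² = 0.000292 + 0.047480 + 0.000072 + 0.027789 + 0.094679 + 0.008836 + 0.000018 + 0.033782 = 0.212948
B_russ = 1 / 0.212948 = 4.6960
Highest B → broadest niche (most generalist): Crocidura russula (B = 4.70).

Crocidura russula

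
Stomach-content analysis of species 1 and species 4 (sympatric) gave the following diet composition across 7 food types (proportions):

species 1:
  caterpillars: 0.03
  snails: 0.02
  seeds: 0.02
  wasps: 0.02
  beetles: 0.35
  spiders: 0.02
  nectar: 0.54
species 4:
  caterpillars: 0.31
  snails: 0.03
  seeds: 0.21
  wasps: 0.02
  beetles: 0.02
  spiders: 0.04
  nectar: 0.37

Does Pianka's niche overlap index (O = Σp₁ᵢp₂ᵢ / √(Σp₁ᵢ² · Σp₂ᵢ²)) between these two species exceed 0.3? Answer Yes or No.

Yes

Σ p₁ᵢp₂ᵢ = 0.0093 + 0.0006 + 0.0042 + 0.0004 + 0.0070 + 0.0008 + 0.1998 = 0.2221
Σp_1ᵢ² = 0.03² + 0.02² + 0.02² + 0.02² + 0.35² + 0.02² + 0.54² = 0.0009 + 0.0004 + 0.0004 + 0.0004 + 0.1225 + 0.0004 + 0.2916 = 0.4166
Σp_2ᵢ² = 0.31² + 0.03² + 0.21² + 0.02² + 0.02² + 0.04² + 0.37² = 0.0961 + 0.0009 + 0.0441 + 0.0004 + 0.0004 + 0.0016 + 0.1369 = 0.2804
O = 0.2221 / √(0.4166 × 0.2804) = 0.2221 / 0.34178 = 0.6498
O = 0.6498 > 0.3 → Yes.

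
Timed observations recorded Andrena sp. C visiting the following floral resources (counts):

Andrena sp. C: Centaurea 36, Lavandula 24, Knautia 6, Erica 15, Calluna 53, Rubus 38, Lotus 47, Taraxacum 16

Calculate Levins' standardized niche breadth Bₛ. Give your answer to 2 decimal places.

0.75

Proportions for Andrena sp. C (n=235): 36/235=0.1532, 24/235=0.1021, 6/235=0.0255, 15/235=0.0638, 53/235=0.2255, 38/235=0.1617, 47/235=0.2000, 16/235=0.0681
Σpᵢ² = 0.1532² + 0.1021² + 0.0255² + 0.0638² + 0.2255² + 0.1617² + 0.2000² + 0.0681² = 0.023470 + 0.010424 + 0.000650 + 0.004070 + 0.050850 + 0.026147 + 0.040000 + 0.004638 = 0.160249
B = 1 / 0.160249 = 6.2403
Bₛ = (B − 1)/(n − 1) = (6.2403 − 1)/(8 − 1) = 5.2403/7 = 0.7486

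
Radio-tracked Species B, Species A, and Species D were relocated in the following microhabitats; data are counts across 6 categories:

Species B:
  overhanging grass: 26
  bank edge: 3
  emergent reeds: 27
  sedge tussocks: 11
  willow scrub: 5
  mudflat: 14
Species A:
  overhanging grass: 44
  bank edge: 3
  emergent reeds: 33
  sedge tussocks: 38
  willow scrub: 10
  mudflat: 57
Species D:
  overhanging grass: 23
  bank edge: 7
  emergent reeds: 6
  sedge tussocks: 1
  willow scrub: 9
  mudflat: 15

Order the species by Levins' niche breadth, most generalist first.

Species A > Species B > Species D

Proportions for Species B (n=86): 26/86=0.3023, 3/86=0.0349, 27/86=0.3140, 11/86=0.1279, 5/86=0.0581, 14/86=0.1628
Proportions for Species A (n=185): 44/185=0.2378, 3/185=0.0162, 33/185=0.1784, 38/185=0.2054, 10/185=0.0541, 57/185=0.3081
Proportions for Species D (n=61): 23/61=0.3770, 7/61=0.1148, 6/61=0.0984, 1/61=0.0164, 9/61=0.1475, 15/61=0.2459
Σp_Bᵢ² = 0.3023² + 0.0349² + 0.3140² + 0.1279² + 0.0581² + 0.1628² = 0.091385 + 0.001218 + 0.098596 + 0.016358 + 0.003376 + 0.026504 = 0.237437
B_B = 1 / 0.237437 = 4.2116
Σp_Aᵢ² = 0.2378² + 0.0162² + 0.1784² + 0.2054² + 0.0541² + 0.3081² = 0.056549 + 0.000262 + 0.031827 + 0.042189 + 0.002927 + 0.094926 = 0.228680
B_A = 1 / 0.228680 = 4.3729
Σp_Dᵢ² = 0.3770² + 0.1148² + 0.0984² + 0.0164² + 0.1475² + 0.2459² = 0.142129 + 0.013179 + 0.009683 + 0.000269 + 0.021756 + 0.060467 = 0.247483
B_D = 1 / 0.247483 = 4.0407
Ranking by B (broadest → narrowest): Species A (4.37) > Species B (4.21) > Species D (4.04)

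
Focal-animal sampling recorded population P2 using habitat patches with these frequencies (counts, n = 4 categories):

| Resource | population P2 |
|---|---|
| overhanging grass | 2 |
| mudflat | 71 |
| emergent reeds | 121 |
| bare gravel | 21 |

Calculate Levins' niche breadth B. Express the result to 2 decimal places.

2.30

Proportions for population P2 (n=215): 2/215=0.0093, 71/215=0.3302, 121/215=0.5628, 21/215=0.0977
Σpᵢ² = 0.0093² + 0.3302² + 0.5628² + 0.0977² = 0.000086 + 0.109032 + 0.316744 + 0.009545 = 0.435407
B = 1 / 0.435407 = 2.2967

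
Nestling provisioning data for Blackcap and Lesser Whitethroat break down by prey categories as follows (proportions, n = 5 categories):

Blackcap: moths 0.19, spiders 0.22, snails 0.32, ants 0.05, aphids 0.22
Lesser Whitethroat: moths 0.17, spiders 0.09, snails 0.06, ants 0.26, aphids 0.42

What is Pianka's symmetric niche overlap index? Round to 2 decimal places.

0.68

Σ p₁ᵢp₂ᵢ = 0.0323 + 0.0198 + 0.0192 + 0.0130 + 0.0924 = 0.1767
Σp_1ᵢ² = 0.19² + 0.22² + 0.32² + 0.05² + 0.22² = 0.0361 + 0.0484 + 0.1024 + 0.0025 + 0.0484 = 0.2378
Σp_2ᵢ² = 0.17² + 0.09² + 0.06² + 0.26² + 0.42² = 0.0289 + 0.0081 + 0.0036 + 0.0676 + 0.1764 = 0.2846
O = 0.1767 / √(0.2378 × 0.2846) = 0.1767 / 0.26015 = 0.6792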